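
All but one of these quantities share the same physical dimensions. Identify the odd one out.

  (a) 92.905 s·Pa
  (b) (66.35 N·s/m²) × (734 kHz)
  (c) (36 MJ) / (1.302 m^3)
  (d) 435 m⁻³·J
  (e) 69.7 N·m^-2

Expand each in SI base units:
  (a) Pa·s = N·m⁻²·s = kg·m⁻¹·s⁻¹
  (b) [kg·m⁻¹·s⁻¹] · [s⁻¹] = kg·m⁻¹·s⁻²
  (c) [kg·m²·s⁻²] / [m³] = kg·m⁻¹·s⁻²
  (d) J·m⁻³ = N·m·m⁻³ = kg·m⁻¹·s⁻²
  (e) N·m⁻² = kg·m·s⁻²·m⁻² = kg·m⁻¹·s⁻²
All reduce to kg·m⁻¹·s⁻² except (a), which is kg·m⁻¹·s⁻¹.

(a)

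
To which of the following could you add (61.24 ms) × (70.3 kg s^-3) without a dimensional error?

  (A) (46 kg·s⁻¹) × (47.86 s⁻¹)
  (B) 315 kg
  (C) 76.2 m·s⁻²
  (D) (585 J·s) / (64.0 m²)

(A)

Reference: [s] · [kg·s⁻³] = kg·s⁻².
Each option:
  (A) [kg·s⁻¹] · [s⁻¹] = kg·s⁻²  ← same
  (B) kg
  (C) m·s⁻²
  (D) [kg·m²·s⁻¹] / [m²] = kg·s⁻¹
Only (A) matches kg·s⁻².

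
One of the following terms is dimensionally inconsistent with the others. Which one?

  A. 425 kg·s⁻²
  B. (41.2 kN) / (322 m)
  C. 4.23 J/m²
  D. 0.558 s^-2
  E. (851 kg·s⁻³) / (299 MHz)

D.

In SI base units:
  A. kg·s⁻²
  B. [kg·m·s⁻²] / [m] = kg·s⁻²
  C. J·m⁻² = N·m·m⁻² = kg·s⁻²
  D. s⁻²
  E. [kg·s⁻³] / [s⁻¹] = kg·s⁻²
All reduce to kg·s⁻² except D., which is s⁻².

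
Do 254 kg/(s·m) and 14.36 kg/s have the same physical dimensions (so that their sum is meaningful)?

No

Work out the base dimensions of each:
  254 kg/(s·m):  kg·m⁻¹·s⁻¹
  14.36 kg/s:  kg·s⁻¹
kg·m⁻¹·s⁻¹ ≠ kg·s⁻¹, so they cannot be added.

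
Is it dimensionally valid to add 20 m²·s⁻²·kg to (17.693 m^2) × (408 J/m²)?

Expand each in SI base units:
  20 m²·s⁻²·kg:  kg·m²·s⁻²
  (17.693 m^2) × (408 J/m²):  [m²] · [kg·s⁻²] = kg·m²·s⁻²
Both are kg·m²·s⁻², so they have the same dimensions and can be added.

Yes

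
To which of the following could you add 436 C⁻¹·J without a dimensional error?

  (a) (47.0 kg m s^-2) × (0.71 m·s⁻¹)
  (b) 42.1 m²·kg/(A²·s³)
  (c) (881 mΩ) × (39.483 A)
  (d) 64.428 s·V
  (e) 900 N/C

Reference: J·C⁻¹ = N·m·(s·A)⁻¹ = kg·m²·s⁻³·A⁻¹.
Each option:
  (a) [kg·m·s⁻²] · [m·s⁻¹] = kg·m²·s⁻³
  (b) kg·m²·s⁻³·A⁻²
  (c) [kg·m²·s⁻³·A⁻²] · [A] = kg·m²·s⁻³·A⁻¹  ← same
  (d) V·s = J·C⁻¹·s = kg·m²·s⁻²·A⁻¹
  (e) N·C⁻¹ = kg·m·s⁻²·(s·A)⁻¹ = kg·m·s⁻³·A⁻¹
Only (c) matches kg·m²·s⁻³·A⁻¹.

(c)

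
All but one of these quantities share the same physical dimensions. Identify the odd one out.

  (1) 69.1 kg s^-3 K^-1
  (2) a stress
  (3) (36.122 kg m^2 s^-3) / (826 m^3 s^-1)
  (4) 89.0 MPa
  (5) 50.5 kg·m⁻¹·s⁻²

(1)

Dimensions:
  (1) kg·s⁻³·K⁻¹
  (2) [stress] = kg·m⁻¹·s⁻²
  (3) [kg·m²·s⁻³] / [m³·s⁻¹] = kg·m⁻¹·s⁻²
  (4) Pa = N·m⁻² = kg·m⁻¹·s⁻²
  (5) kg·m⁻¹·s⁻²
All reduce to kg·m⁻¹·s⁻² except (1), which is kg·s⁻³·K⁻¹.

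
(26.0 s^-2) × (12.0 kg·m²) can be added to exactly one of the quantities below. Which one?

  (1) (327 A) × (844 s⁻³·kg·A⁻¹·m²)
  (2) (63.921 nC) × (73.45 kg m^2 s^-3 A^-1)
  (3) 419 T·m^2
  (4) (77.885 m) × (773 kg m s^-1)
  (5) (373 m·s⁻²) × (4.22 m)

Reference: [s⁻²] · [kg·m²] = kg·m²·s⁻².
Each option:
  (1) [A] · [kg·m²·s⁻³·A⁻¹] = kg·m²·s⁻³
  (2) [s·A] · [kg·m²·s⁻³·A⁻¹] = kg·m²·s⁻²  ← same
  (3) T·m² = Wb·m⁻²·m² = kg·m²·s⁻²·A⁻¹
  (4) [m] · [kg·m·s⁻¹] = kg·m²·s⁻¹
  (5) [m·s⁻²] · [m] = m²·s⁻²
Only (2) matches kg·m²·s⁻².

(2)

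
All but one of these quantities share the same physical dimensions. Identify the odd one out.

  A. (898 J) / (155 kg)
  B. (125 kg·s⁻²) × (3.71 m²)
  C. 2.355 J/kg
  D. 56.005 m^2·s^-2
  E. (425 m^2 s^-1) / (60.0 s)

In SI base units:
  A. [kg·m²·s⁻²] / [kg] = m²·s⁻²
  B. [kg·s⁻²] · [m²] = kg·m²·s⁻²
  C. J·kg⁻¹ = N·m·kg⁻¹ = m²·s⁻²
  D. m²·s⁻²
  E. [m²·s⁻¹] / [s] = m²·s⁻²
All reduce to m²·s⁻² except B., which is kg·m²·s⁻².

B.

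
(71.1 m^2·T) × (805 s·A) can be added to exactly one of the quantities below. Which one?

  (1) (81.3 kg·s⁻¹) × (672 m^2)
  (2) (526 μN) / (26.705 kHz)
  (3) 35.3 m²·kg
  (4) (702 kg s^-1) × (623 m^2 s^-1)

(1)

Reference: [kg·m²·s⁻²·A⁻¹] · [s·A] = kg·m²·s⁻¹.
Each option:
  (1) [kg·s⁻¹] · [m²] = kg·m²·s⁻¹  ← same
  (2) [kg·m·s⁻²] / [s⁻¹] = kg·m·s⁻¹
  (3) kg·m²
  (4) [kg·s⁻¹] · [m²·s⁻¹] = kg·m²·s⁻²
Only (1) matches kg·m²·s⁻¹.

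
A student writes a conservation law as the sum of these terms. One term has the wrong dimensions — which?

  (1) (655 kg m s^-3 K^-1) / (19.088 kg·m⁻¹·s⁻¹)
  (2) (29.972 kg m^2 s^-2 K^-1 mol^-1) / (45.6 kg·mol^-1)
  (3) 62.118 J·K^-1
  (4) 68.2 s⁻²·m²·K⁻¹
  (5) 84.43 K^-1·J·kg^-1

In SI base units:
  (1) [kg·m·s⁻³·K⁻¹] / [kg·m⁻¹·s⁻¹] = m²·s⁻²·K⁻¹
  (2) [kg·m²·s⁻²·K⁻¹·mol⁻¹] / [kg·mol⁻¹] = m²·s⁻²·K⁻¹
  (3) J·K⁻¹ = N·m·K⁻¹ = kg·m²·s⁻²·K⁻¹
  (4) m²·s⁻²·K⁻¹
  (5) J·kg⁻¹·K⁻¹ = N·m·kg⁻¹·K⁻¹ = m²·s⁻²·K⁻¹
All reduce to m²·s⁻²·K⁻¹ except (3), which is kg·m²·s⁻²·K⁻¹.

(3)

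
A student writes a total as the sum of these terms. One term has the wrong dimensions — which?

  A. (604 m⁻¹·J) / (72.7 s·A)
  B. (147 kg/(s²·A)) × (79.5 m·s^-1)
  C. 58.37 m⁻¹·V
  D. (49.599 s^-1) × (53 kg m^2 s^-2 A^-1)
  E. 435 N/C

D.

In SI base units:
  A. [kg·m·s⁻²] / [s·A] = kg·m·s⁻³·A⁻¹
  B. [kg·s⁻²·A⁻¹] · [m·s⁻¹] = kg·m·s⁻³·A⁻¹
  C. V·m⁻¹ = J·C⁻¹·m⁻¹ = kg·m·s⁻³·A⁻¹
  D. [s⁻¹] · [kg·m²·s⁻²·A⁻¹] = kg·m²·s⁻³·A⁻¹
  E. N·C⁻¹ = kg·m·s⁻²·(s·A)⁻¹ = kg·m·s⁻³·A⁻¹
All reduce to kg·m·s⁻³·A⁻¹ except D., which is kg·m²·s⁻³·A⁻¹.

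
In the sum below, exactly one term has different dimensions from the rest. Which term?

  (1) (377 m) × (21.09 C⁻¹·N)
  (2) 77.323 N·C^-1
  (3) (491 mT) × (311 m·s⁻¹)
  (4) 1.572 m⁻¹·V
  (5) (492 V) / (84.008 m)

(1)

Reduce each to base SI dimensions:
  (1) [m] · [kg·m·s⁻³·A⁻¹] = kg·m²·s⁻³·A⁻¹
  (2) N·C⁻¹ = kg·m·s⁻²·(s·A)⁻¹ = kg·m·s⁻³·A⁻¹
  (3) [kg·s⁻²·A⁻¹] · [m·s⁻¹] = kg·m·s⁻³·A⁻¹
  (4) V·m⁻¹ = J·C⁻¹·m⁻¹ = kg·m·s⁻³·A⁻¹
  (5) [kg·m²·s⁻³·A⁻¹] / [m] = kg·m·s⁻³·A⁻¹
All reduce to kg·m·s⁻³·A⁻¹ except (1), which is kg·m²·s⁻³·A⁻¹.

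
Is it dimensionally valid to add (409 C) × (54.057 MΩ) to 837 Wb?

Yes

Expand each in SI base units:
  (409 C) × (54.057 MΩ):  [s·A] · [kg·m²·s⁻³·A⁻²] = kg·m²·s⁻²·A⁻¹
  837 Wb:  Wb = V·s = kg·m²·s⁻²·A⁻¹
Both are kg·m²·s⁻²·A⁻¹, so they have the same dimensions and can be added.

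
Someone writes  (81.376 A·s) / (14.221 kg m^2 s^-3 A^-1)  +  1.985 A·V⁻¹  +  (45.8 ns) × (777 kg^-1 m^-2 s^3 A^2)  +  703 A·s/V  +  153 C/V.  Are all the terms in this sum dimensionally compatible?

No

Dimensions:
  (81.376 A·s) / (14.221 kg m^2 s^-3 A^-1):  [s·A] / [kg·m²·s⁻³·A⁻¹] = kg⁻¹·m⁻²·s⁴·A²
  1.985 A·V⁻¹:  A·V⁻¹ = A·(J·C⁻¹)⁻¹ = kg⁻¹·m⁻²·s³·A²
  (45.8 ns) × (777 kg^-1 m^-2 s^3 A^2):  [s] · [kg⁻¹·m⁻²·s³·A²] = kg⁻¹·m⁻²·s⁴·A²
  703 A·s/V:  A·s·V⁻¹ = A·s·(J·C⁻¹)⁻¹ = kg⁻¹·m⁻²·s⁴·A²
  153 C/V:  C·V⁻¹ = s·A·(J·C⁻¹)⁻¹ = kg⁻¹·m⁻²·s⁴·A²
The terms do not share a single dimension (kg⁻¹·m⁻²·s³·A² vs kg⁻¹·m⁻²·s⁴·A²).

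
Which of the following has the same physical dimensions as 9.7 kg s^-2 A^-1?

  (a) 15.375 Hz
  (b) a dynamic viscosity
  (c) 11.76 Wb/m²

(c)

Reference: kg·s⁻²·A⁻¹.
Each option:
  (a) Hz = s⁻¹
  (b) [dynamic viscosity] = kg·m⁻¹·s⁻¹
  (c) Wb·m⁻² = V·s·m⁻² = kg·s⁻²·A⁻¹  ← same
Only (c) matches kg·s⁻²·A⁻¹.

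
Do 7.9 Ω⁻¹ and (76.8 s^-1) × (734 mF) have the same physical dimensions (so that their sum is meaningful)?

Yes

Expand each in SI base units:
  7.9 Ω⁻¹:  Ω⁻¹ = (V·A⁻¹)⁻¹ = kg⁻¹·m⁻²·s³·A²
  (76.8 s^-1) × (734 mF):  [s⁻¹] · [kg⁻¹·m⁻²·s⁴·A²] = kg⁻¹·m⁻²·s³·A²
Both are kg⁻¹·m⁻²·s³·A², so they have the same dimensions and can be added.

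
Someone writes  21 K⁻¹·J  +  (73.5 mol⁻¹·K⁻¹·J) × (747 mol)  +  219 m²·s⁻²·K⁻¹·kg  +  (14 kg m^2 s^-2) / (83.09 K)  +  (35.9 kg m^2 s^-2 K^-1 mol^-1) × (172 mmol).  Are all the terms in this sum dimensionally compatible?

Yes

Reduce each to base SI dimensions:
  21 K⁻¹·J:  J·K⁻¹ = N·m·K⁻¹ = kg·m²·s⁻²·K⁻¹
  (73.5 mol⁻¹·K⁻¹·J) × (747 mol):  [kg·m²·s⁻²·K⁻¹·mol⁻¹] · [mol] = kg·m²·s⁻²·K⁻¹
  219 m²·s⁻²·K⁻¹·kg:  kg·m²·s⁻²·K⁻¹
  (14 kg m^2 s^-2) / (83.09 K):  [kg·m²·s⁻²] / [K] = kg·m²·s⁻²·K⁻¹
  (35.9 kg m^2 s^-2 K^-1 mol^-1) × (172 mmol):  [kg·m²·s⁻²·K⁻¹·mol⁻¹] · [mol] = kg·m²·s⁻²·K⁻¹
Every term reduces to kg·m²·s⁻²·K⁻¹.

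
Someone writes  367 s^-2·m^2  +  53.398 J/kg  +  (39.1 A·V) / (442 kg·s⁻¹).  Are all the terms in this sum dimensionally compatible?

Dimensions:
  367 s^-2·m^2:  m²·s⁻²
  53.398 J/kg:  J·kg⁻¹ = N·m·kg⁻¹ = m²·s⁻²
  (39.1 A·V) / (442 kg·s⁻¹):  [kg·m²·s⁻³] / [kg·s⁻¹] = m²·s⁻²
Every term reduces to m²·s⁻².

Yes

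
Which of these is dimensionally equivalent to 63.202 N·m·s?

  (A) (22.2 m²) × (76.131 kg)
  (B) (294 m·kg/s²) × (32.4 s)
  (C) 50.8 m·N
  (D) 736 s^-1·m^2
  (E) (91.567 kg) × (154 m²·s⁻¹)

(E)

Reference: N·m·s = kg·m·s⁻²·m·s = kg·m²·s⁻¹.
Each option:
  (A) [m²] · [kg] = kg·m²
  (B) [kg·m·s⁻²] · [s] = kg·m·s⁻¹
  (C) N·m = kg·m·s⁻²·m = kg·m²·s⁻²
  (D) m²·s⁻¹
  (E) [kg] · [m²·s⁻¹] = kg·m²·s⁻¹  ← same
Only (E) matches kg·m²·s⁻¹.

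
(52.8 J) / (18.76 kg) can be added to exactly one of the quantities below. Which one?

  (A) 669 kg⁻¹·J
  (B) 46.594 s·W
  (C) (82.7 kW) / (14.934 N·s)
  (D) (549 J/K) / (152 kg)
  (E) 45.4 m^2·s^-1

Reference: [kg·m²·s⁻²] / [kg] = m²·s⁻².
Each option:
  (A) J·kg⁻¹ = N·m·kg⁻¹ = m²·s⁻²  ← same
  (B) W·s = J·s⁻¹·s = kg·m²·s⁻²
  (C) [kg·m²·s⁻³] / [kg·m·s⁻¹] = m·s⁻²
  (D) [kg·m²·s⁻²·K⁻¹] / [kg] = m²·s⁻²·K⁻¹
  (E) m²·s⁻¹
Only (A) matches m²·s⁻².

(A)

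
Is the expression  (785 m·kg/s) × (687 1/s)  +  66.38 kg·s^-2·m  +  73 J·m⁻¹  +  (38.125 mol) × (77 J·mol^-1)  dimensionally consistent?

No

Reduce each to base SI dimensions:
  (785 m·kg/s) × (687 1/s):  [kg·m·s⁻¹] · [s⁻¹] = kg·m·s⁻²
  66.38 kg·s^-2·m:  kg·m·s⁻²
  73 J·m⁻¹:  J·m⁻¹ = N·m·m⁻¹ = kg·m·s⁻²
  (38.125 mol) × (77 J·mol^-1):  [mol] · [kg·m²·s⁻²·mol⁻¹] = kg·m²·s⁻²
The terms do not share a single dimension (kg·m²·s⁻² vs kg·m·s⁻²).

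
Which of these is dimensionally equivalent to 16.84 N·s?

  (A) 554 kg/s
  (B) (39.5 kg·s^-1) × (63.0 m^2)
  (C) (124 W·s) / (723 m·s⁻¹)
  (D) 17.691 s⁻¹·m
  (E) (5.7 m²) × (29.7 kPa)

Reference: N·s = kg·m·s⁻²·s = kg·m·s⁻¹.
Each option:
  (A) kg·s⁻¹
  (B) [kg·s⁻¹] · [m²] = kg·m²·s⁻¹
  (C) [kg·m²·s⁻²] / [m·s⁻¹] = kg·m·s⁻¹  ← same
  (D) m·s⁻¹
  (E) [m²] · [kg·m⁻¹·s⁻²] = kg·m·s⁻²
Only (C) matches kg·m·s⁻¹.

(C)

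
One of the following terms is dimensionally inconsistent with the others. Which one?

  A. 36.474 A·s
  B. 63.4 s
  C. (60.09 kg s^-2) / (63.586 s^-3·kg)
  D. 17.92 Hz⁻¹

Reduce each to base SI dimensions:
  A. A·s = s·A
  B. s
  C. [kg·s⁻²] / [kg·s⁻³] = s
  D. Hz⁻¹ = (s⁻¹)⁻¹ = s
All reduce to s except A., which is s·A.

A.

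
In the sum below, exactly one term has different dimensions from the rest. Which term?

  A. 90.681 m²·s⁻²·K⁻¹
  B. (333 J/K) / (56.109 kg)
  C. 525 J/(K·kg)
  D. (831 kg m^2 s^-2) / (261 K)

D.

Dimensions:
  A. m²·s⁻²·K⁻¹
  B. [kg·m²·s⁻²·K⁻¹] / [kg] = m²·s⁻²·K⁻¹
  C. J·kg⁻¹·K⁻¹ = N·m·kg⁻¹·K⁻¹ = m²·s⁻²·K⁻¹
  D. [kg·m²·s⁻²] / [K] = kg·m²·s⁻²·K⁻¹
All reduce to m²·s⁻²·K⁻¹ except D., which is kg·m²·s⁻²·K⁻¹.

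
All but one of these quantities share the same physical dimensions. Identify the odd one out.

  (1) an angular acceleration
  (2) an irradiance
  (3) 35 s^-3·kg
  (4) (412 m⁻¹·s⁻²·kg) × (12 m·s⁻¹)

(1)

Expand each in SI base units:
  (1) [angular acceleration] = s⁻²
  (2) [irradiance] = kg·s⁻³
  (3) kg·s⁻³
  (4) [kg·m⁻¹·s⁻²] · [m·s⁻¹] = kg·s⁻³
All reduce to kg·s⁻³ except (1), which is s⁻².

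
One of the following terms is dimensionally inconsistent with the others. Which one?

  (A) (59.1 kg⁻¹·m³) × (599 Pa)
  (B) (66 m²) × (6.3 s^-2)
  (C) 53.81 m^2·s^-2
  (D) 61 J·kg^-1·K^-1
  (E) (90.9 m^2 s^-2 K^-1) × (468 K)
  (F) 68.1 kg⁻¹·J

(D)

Work out the base dimensions of each:
  (A) [kg⁻¹·m³] · [kg·m⁻¹·s⁻²] = m²·s⁻²
  (B) [m²] · [s⁻²] = m²·s⁻²
  (C) m²·s⁻²
  (D) J·kg⁻¹·K⁻¹ = N·m·kg⁻¹·K⁻¹ = m²·s⁻²·K⁻¹
  (E) [m²·s⁻²·K⁻¹] · [K] = m²·s⁻²
  (F) J·kg⁻¹ = N·m·kg⁻¹ = m²·s⁻²
All reduce to m²·s⁻² except (D), which is m²·s⁻²·K⁻¹.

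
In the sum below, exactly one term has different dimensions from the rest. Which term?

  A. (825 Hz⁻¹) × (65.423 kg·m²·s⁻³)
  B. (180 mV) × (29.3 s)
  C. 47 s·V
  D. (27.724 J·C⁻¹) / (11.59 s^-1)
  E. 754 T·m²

A.

Work out the base dimensions of each:
  A. [s] · [kg·m²·s⁻³] = kg·m²·s⁻²
  B. [kg·m²·s⁻³·A⁻¹] · [s] = kg·m²·s⁻²·A⁻¹
  C. V·s = J·C⁻¹·s = kg·m²·s⁻²·A⁻¹
  D. [kg·m²·s⁻³·A⁻¹] / [s⁻¹] = kg·m²·s⁻²·A⁻¹
  E. T·m² = Wb·m⁻²·m² = kg·m²·s⁻²·A⁻¹
All reduce to kg·m²·s⁻²·A⁻¹ except A., which is kg·m²·s⁻².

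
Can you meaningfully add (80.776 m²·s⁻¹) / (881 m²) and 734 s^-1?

Yes

Dimensions:
  (80.776 m²·s⁻¹) / (881 m²):  [m²·s⁻¹] / [m²] = s⁻¹
  734 s^-1:  s⁻¹
Both are s⁻¹, so they have the same dimensions and can be added.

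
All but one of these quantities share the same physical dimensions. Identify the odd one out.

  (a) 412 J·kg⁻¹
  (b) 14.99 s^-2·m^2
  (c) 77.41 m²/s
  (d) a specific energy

(c)

Dimensions:
  (a) J·kg⁻¹ = N·m·kg⁻¹ = m²·s⁻²
  (b) m²·s⁻²
  (c) m²·s⁻¹
  (d) [specific energy] = m²·s⁻²
All reduce to m²·s⁻² except (c), which is m²·s⁻¹.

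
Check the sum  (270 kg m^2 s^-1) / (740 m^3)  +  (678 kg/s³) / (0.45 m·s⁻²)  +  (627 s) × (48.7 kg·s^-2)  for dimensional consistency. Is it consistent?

No

Expand each in SI base units:
  (270 kg m^2 s^-1) / (740 m^3):  [kg·m²·s⁻¹] / [m³] = kg·m⁻¹·s⁻¹
  (678 kg/s³) / (0.45 m·s⁻²):  [kg·s⁻³] / [m·s⁻²] = kg·m⁻¹·s⁻¹
  (627 s) × (48.7 kg·s^-2):  [s] · [kg·s⁻²] = kg·s⁻¹
The terms do not share a single dimension (kg·m⁻¹·s⁻¹ vs kg·s⁻¹).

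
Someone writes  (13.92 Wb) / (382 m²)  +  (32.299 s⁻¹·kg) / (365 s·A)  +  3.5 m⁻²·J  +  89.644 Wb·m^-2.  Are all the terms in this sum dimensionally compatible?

No

In SI base units:
  (13.92 Wb) / (382 m²):  [kg·m²·s⁻²·A⁻¹] / [m²] = kg·s⁻²·A⁻¹
  (32.299 s⁻¹·kg) / (365 s·A):  [kg·s⁻¹] / [s·A] = kg·s⁻²·A⁻¹
  3.5 m⁻²·J:  J·m⁻² = N·m·m⁻² = kg·s⁻²
  89.644 Wb·m^-2:  Wb·m⁻² = V·s·m⁻² = kg·s⁻²·A⁻¹
The terms do not share a single dimension (kg·s⁻² vs kg·s⁻²·A⁻¹).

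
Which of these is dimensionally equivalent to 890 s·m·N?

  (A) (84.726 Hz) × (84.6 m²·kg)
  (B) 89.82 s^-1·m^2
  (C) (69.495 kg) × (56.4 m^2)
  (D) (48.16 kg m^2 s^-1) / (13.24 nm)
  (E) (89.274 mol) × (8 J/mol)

Reference: N·m·s = kg·m·s⁻²·m·s = kg·m²·s⁻¹.
Each option:
  (A) [s⁻¹] · [kg·m²] = kg·m²·s⁻¹  ← same
  (B) m²·s⁻¹
  (C) [kg] · [m²] = kg·m²
  (D) [kg·m²·s⁻¹] / [m] = kg·m·s⁻¹
  (E) [mol] · [kg·m²·s⁻²·mol⁻¹] = kg·m²·s⁻²
Only (A) matches kg·m²·s⁻¹.

(A)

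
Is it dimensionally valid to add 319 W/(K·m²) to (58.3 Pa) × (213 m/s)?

No

Reduce each to base SI dimensions:
  319 W/(K·m²):  W·m⁻²·K⁻¹ = J·s⁻¹·m⁻²·K⁻¹ = kg·s⁻³·K⁻¹
  (58.3 Pa) × (213 m/s):  [kg·m⁻¹·s⁻²] · [m·s⁻¹] = kg·s⁻³
kg·s⁻³·K⁻¹ ≠ kg·s⁻³, so they cannot be added.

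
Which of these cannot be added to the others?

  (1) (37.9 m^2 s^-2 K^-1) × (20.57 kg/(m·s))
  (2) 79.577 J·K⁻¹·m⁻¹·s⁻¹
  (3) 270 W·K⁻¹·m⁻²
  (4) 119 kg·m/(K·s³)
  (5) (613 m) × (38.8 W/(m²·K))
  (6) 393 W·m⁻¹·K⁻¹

In SI base units:
  (1) [m²·s⁻²·K⁻¹] · [kg·m⁻¹·s⁻¹] = kg·m·s⁻³·K⁻¹
  (2) J·s⁻¹·m⁻¹·K⁻¹ = N·m·s⁻¹·m⁻¹·K⁻¹ = kg·m·s⁻³·K⁻¹
  (3) W·m⁻²·K⁻¹ = J·s⁻¹·m⁻²·K⁻¹ = kg·s⁻³·K⁻¹
  (4) kg·m·s⁻³·K⁻¹
  (5) [m] · [kg·s⁻³·K⁻¹] = kg·m·s⁻³·K⁻¹
  (6) W·m⁻¹·K⁻¹ = J·s⁻¹·m⁻¹·K⁻¹ = kg·m·s⁻³·K⁻¹
All reduce to kg·m·s⁻³·K⁻¹ except (3), which is kg·s⁻³·K⁻¹.

(3)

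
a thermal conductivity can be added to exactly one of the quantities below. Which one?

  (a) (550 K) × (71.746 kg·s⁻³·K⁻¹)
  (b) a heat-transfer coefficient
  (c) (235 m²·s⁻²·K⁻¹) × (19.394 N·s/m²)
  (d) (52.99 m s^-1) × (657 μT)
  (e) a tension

Reference: [thermal conductivity] = kg·m·s⁻³·K⁻¹.
Each option:
  (a) [K] · [kg·s⁻³·K⁻¹] = kg·s⁻³
  (b) [heat-transfer coefficient] = kg·s⁻³·K⁻¹
  (c) [m²·s⁻²·K⁻¹] · [kg·m⁻¹·s⁻¹] = kg·m·s⁻³·K⁻¹  ← same
  (d) [m·s⁻¹] · [kg·s⁻²·A⁻¹] = kg·m·s⁻³·A⁻¹
  (e) [tension] = kg·m·s⁻²
Only (c) matches kg·m·s⁻³·K⁻¹.

(c)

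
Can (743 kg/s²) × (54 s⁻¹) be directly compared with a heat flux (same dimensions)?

Dimensions:
  (743 kg/s²) × (54 s⁻¹):  [kg·s⁻²] · [s⁻¹] = kg·s⁻³
  a heat flux:  [heat flux] = kg·s⁻³
Both are kg·s⁻³, so they have the same dimensions and can be added.

Yes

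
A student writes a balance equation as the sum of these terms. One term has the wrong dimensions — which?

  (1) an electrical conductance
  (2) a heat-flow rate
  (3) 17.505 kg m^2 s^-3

(1)

Dimensions:
  (1) [electrical conductance] = kg⁻¹·m⁻²·s³·A²
  (2) [heat-flow rate] = kg·m²·s⁻³
  (3) kg·m²·s⁻³
All reduce to kg·m²·s⁻³ except (1), which is kg⁻¹·m⁻²·s³·A².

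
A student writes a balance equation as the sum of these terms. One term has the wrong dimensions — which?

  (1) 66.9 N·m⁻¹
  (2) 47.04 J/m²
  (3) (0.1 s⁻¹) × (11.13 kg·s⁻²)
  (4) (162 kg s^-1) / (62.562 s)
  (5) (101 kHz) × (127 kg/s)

(3)

In SI base units:
  (1) N·m⁻¹ = kg·m·s⁻²·m⁻¹ = kg·s⁻²
  (2) J·m⁻² = N·m·m⁻² = kg·s⁻²
  (3) [s⁻¹] · [kg·s⁻²] = kg·s⁻³
  (4) [kg·s⁻¹] / [s] = kg·s⁻²
  (5) [s⁻¹] · [kg·s⁻¹] = kg·s⁻²
All reduce to kg·s⁻² except (3), which is kg·s⁻³.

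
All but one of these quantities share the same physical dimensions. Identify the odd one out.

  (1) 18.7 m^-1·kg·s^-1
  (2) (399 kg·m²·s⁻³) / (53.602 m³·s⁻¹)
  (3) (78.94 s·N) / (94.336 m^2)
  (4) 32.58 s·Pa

In SI base units:
  (1) kg·m⁻¹·s⁻¹
  (2) [kg·m²·s⁻³] / [m³·s⁻¹] = kg·m⁻¹·s⁻²
  (3) [kg·m·s⁻¹] / [m²] = kg·m⁻¹·s⁻¹
  (4) Pa·s = N·m⁻²·s = kg·m⁻¹·s⁻¹
All reduce to kg·m⁻¹·s⁻¹ except (2), which is kg·m⁻¹·s⁻².

(2)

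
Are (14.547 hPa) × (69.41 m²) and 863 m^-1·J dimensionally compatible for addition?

In SI base units:
  (14.547 hPa) × (69.41 m²):  [kg·m⁻¹·s⁻²] · [m²] = kg·m·s⁻²
  863 m^-1·J:  J·m⁻¹ = N·m·m⁻¹ = kg·m·s⁻²
Both are kg·m·s⁻², so they have the same dimensions and can be added.

Yes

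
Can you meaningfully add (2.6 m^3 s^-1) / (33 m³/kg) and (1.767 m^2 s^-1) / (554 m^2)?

No

Reduce each to base SI dimensions:
  (2.6 m^3 s^-1) / (33 m³/kg):  [m³·s⁻¹] / [kg⁻¹·m³] = kg·s⁻¹
  (1.767 m^2 s^-1) / (554 m^2):  [m²·s⁻¹] / [m²] = s⁻¹
kg·s⁻¹ ≠ s⁻¹, so they cannot be added.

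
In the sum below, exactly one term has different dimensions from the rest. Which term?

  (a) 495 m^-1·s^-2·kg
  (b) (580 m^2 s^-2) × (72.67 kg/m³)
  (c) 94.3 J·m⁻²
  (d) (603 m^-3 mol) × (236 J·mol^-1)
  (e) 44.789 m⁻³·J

(c)

Reduce each to base SI dimensions:
  (a) kg·m⁻¹·s⁻²
  (b) [m²·s⁻²] · [kg·m⁻³] = kg·m⁻¹·s⁻²
  (c) J·m⁻² = N·m·m⁻² = kg·s⁻²
  (d) [m⁻³·mol] · [kg·m²·s⁻²·mol⁻¹] = kg·m⁻¹·s⁻²
  (e) J·m⁻³ = N·m·m⁻³ = kg·m⁻¹·s⁻²
All reduce to kg·m⁻¹·s⁻² except (c), which is kg·s⁻².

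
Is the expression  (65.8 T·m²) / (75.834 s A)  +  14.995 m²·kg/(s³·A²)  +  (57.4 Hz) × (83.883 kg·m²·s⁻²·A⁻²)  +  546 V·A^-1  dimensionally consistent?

In SI base units:
  (65.8 T·m²) / (75.834 s A):  [kg·m²·s⁻²·A⁻¹] / [s·A] = kg·m²·s⁻³·A⁻²
  14.995 m²·kg/(s³·A²):  kg·m²·s⁻³·A⁻²
  (57.4 Hz) × (83.883 kg·m²·s⁻²·A⁻²):  [s⁻¹] · [kg·m²·s⁻²·A⁻²] = kg·m²·s⁻³·A⁻²
  546 V·A^-1:  V·A⁻¹ = J·C⁻¹·A⁻¹ = kg·m²·s⁻³·A⁻²
Every term reduces to kg·m²·s⁻³·A⁻².

Yes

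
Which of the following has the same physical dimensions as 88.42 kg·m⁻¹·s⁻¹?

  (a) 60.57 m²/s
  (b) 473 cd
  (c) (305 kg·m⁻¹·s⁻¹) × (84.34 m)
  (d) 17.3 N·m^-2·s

(d)

Reference: kg·m⁻¹·s⁻¹.
Each option:
  (a) m²·s⁻¹
  (b) cd
  (c) [kg·m⁻¹·s⁻¹] · [m] = kg·s⁻¹
  (d) N·s·m⁻² = kg·m·s⁻²·s·m⁻² = kg·m⁻¹·s⁻¹  ← same
Only (d) matches kg·m⁻¹·s⁻¹.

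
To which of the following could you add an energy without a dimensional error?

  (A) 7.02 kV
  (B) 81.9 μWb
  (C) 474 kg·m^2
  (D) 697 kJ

(D)

Reference: [energy] = kg·m²·s⁻².
Each option:
  (A) V = J·C⁻¹ = kg·m²·s⁻³·A⁻¹
  (B) Wb = V·s = kg·m²·s⁻²·A⁻¹
  (C) kg·m²
  (D) J = N·m = kg·m²·s⁻²  ← same
Only (D) matches kg·m²·s⁻².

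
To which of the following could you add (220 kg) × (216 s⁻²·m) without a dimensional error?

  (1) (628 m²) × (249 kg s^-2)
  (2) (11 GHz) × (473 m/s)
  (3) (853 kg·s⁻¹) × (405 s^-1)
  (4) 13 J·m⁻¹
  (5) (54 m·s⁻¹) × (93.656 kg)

Reference: [kg] · [m·s⁻²] = kg·m·s⁻².
Each option:
  (1) [m²] · [kg·s⁻²] = kg·m²·s⁻²
  (2) [s⁻¹] · [m·s⁻¹] = m·s⁻²
  (3) [kg·s⁻¹] · [s⁻¹] = kg·s⁻²
  (4) J·m⁻¹ = N·m·m⁻¹ = kg·m·s⁻²  ← same
  (5) [m·s⁻¹] · [kg] = kg·m·s⁻¹
Only (4) matches kg·m·s⁻².

(4)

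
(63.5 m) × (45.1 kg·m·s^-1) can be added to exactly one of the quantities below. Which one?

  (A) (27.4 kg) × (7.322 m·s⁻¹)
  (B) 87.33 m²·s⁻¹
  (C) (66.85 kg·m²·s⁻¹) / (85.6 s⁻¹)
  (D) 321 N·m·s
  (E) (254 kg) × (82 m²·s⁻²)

(D)

Reference: [m] · [kg·m·s⁻¹] = kg·m²·s⁻¹.
Each option:
  (A) [kg] · [m·s⁻¹] = kg·m·s⁻¹
  (B) m²·s⁻¹
  (C) [kg·m²·s⁻¹] / [s⁻¹] = kg·m²
  (D) N·m·s = kg·m·s⁻²·m·s = kg·m²·s⁻¹  ← same
  (E) [kg] · [m²·s⁻²] = kg·m²·s⁻²
Only (D) matches kg·m²·s⁻¹.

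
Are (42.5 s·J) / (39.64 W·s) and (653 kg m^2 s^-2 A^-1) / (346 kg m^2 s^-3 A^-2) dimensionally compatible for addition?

Dimensions:
  (42.5 s·J) / (39.64 W·s):  [kg·m²·s⁻¹] / [kg·m²·s⁻²] = s
  (653 kg m^2 s^-2 A^-1) / (346 kg m^2 s^-3 A^-2):  [kg·m²·s⁻²·A⁻¹] / [kg·m²·s⁻³·A⁻²] = s·A
s ≠ s·A, so they cannot be added.

No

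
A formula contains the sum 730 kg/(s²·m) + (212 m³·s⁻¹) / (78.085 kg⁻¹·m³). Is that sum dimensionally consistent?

No

Work out the base dimensions of each:
  730 kg/(s²·m):  kg·m⁻¹·s⁻²
  (212 m³·s⁻¹) / (78.085 kg⁻¹·m³):  [m³·s⁻¹] / [kg⁻¹·m³] = kg·s⁻¹
kg·m⁻¹·s⁻² ≠ kg·s⁻¹, so they cannot be added.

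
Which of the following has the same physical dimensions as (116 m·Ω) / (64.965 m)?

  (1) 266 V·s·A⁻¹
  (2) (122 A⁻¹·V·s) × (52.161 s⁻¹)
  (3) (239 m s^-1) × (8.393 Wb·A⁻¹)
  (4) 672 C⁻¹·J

(2)

Reference: [kg·m³·s⁻³·A⁻²] / [m] = kg·m²·s⁻³·A⁻².
Each option:
  (1) V·s·A⁻¹ = J·C⁻¹·s·A⁻¹ = kg·m²·s⁻²·A⁻²
  (2) [kg·m²·s⁻²·A⁻²] · [s⁻¹] = kg·m²·s⁻³·A⁻²  ← same
  (3) [m·s⁻¹] · [kg·m²·s⁻²·A⁻²] = kg·m³·s⁻³·A⁻²
  (4) J·C⁻¹ = N·m·(s·A)⁻¹ = kg·m²·s⁻³·A⁻¹
Only (2) matches kg·m²·s⁻³·A⁻².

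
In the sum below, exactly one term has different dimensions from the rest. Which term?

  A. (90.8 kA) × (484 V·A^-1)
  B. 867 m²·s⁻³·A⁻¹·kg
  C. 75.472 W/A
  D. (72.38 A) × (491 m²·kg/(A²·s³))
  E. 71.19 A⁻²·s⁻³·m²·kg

Reduce each to base SI dimensions:
  A. [A] · [kg·m²·s⁻³·A⁻²] = kg·m²·s⁻³·A⁻¹
  B. kg·m²·s⁻³·A⁻¹
  C. W·A⁻¹ = J·s⁻¹·A⁻¹ = kg·m²·s⁻³·A⁻¹
  D. [A] · [kg·m²·s⁻³·A⁻²] = kg·m²·s⁻³·A⁻¹
  E. kg·m²·s⁻³·A⁻²
All reduce to kg·m²·s⁻³·A⁻¹ except E., which is kg·m²·s⁻³·A⁻².

E.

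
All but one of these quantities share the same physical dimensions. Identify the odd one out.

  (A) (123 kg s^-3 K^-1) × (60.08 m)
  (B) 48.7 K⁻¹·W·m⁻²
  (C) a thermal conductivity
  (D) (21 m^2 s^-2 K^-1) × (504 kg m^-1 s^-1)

(B)

Dimensions:
  (A) [kg·s⁻³·K⁻¹] · [m] = kg·m·s⁻³·K⁻¹
  (B) W·m⁻²·K⁻¹ = J·s⁻¹·m⁻²·K⁻¹ = kg·s⁻³·K⁻¹
  (C) [thermal conductivity] = kg·m·s⁻³·K⁻¹
  (D) [m²·s⁻²·K⁻¹] · [kg·m⁻¹·s⁻¹] = kg·m·s⁻³·K⁻¹
All reduce to kg·m·s⁻³·K⁻¹ except (B), which is kg·s⁻³·K⁻¹.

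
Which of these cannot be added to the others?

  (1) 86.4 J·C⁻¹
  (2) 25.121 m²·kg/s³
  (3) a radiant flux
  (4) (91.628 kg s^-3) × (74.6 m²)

Reduce each to base SI dimensions:
  (1) J·C⁻¹ = N·m·(s·A)⁻¹ = kg·m²·s⁻³·A⁻¹
  (2) kg·m²·s⁻³
  (3) [radiant flux] = kg·m²·s⁻³
  (4) [kg·s⁻³] · [m²] = kg·m²·s⁻³
All reduce to kg·m²·s⁻³ except (1), which is kg·m²·s⁻³·A⁻¹.

(1)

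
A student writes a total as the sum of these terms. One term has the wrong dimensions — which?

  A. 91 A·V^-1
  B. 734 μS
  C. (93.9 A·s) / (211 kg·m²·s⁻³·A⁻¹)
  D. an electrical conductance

Dimensions:
  A. A·V⁻¹ = A·(J·C⁻¹)⁻¹ = kg⁻¹·m⁻²·s³·A²
  B. S = Ω⁻¹ = kg⁻¹·m⁻²·s³·A²
  C. [s·A] / [kg·m²·s⁻³·A⁻¹] = kg⁻¹·m⁻²·s⁴·A²
  D. [electrical conductance] = kg⁻¹·m⁻²·s³·A²
All reduce to kg⁻¹·m⁻²·s³·A² except C., which is kg⁻¹·m⁻²·s⁴·A².

C.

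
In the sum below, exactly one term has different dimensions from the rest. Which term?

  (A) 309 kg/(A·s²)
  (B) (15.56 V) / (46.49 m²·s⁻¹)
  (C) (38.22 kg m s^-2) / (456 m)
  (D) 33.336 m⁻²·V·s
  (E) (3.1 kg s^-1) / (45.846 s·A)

(C)

Dimensions:
  (A) kg·s⁻²·A⁻¹
  (B) [kg·m²·s⁻³·A⁻¹] / [m²·s⁻¹] = kg·s⁻²·A⁻¹
  (C) [kg·m·s⁻²] / [m] = kg·s⁻²
  (D) V·s·m⁻² = J·C⁻¹·s·m⁻² = kg·s⁻²·A⁻¹
  (E) [kg·s⁻¹] / [s·A] = kg·s⁻²·A⁻¹
All reduce to kg·s⁻²·A⁻¹ except (C), which is kg·s⁻².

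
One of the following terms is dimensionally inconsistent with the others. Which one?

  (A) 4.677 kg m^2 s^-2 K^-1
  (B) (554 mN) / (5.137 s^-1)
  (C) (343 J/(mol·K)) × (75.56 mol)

(B)

Expand each in SI base units:
  (A) kg·m²·s⁻²·K⁻¹
  (B) [kg·m·s⁻²] / [s⁻¹] = kg·m·s⁻¹
  (C) [kg·m²·s⁻²·K⁻¹·mol⁻¹] · [mol] = kg·m²·s⁻²·K⁻¹
All reduce to kg·m²·s⁻²·K⁻¹ except (B), which is kg·m·s⁻¹.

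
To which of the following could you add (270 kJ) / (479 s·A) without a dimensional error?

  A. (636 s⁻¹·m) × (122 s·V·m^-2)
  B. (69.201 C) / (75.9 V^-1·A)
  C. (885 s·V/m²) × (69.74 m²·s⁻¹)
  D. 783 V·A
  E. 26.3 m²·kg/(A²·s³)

Reference: [kg·m²·s⁻²] / [s·A] = kg·m²·s⁻³·A⁻¹.
Each option:
  A. [m·s⁻¹] · [kg·s⁻²·A⁻¹] = kg·m·s⁻³·A⁻¹
  B. [s·A] / [kg⁻¹·m⁻²·s³·A²] = kg·m²·s⁻²·A⁻¹
  C. [kg·s⁻²·A⁻¹] · [m²·s⁻¹] = kg·m²·s⁻³·A⁻¹  ← same
  D. V·A = J·C⁻¹·A = kg·m²·s⁻³
  E. kg·m²·s⁻³·A⁻²
Only C. matches kg·m²·s⁻³·A⁻¹.

C.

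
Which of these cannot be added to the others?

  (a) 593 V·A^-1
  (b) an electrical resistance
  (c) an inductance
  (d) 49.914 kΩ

In SI base units:
  (a) V·A⁻¹ = J·C⁻¹·A⁻¹ = kg·m²·s⁻³·A⁻²
  (b) [electrical resistance] = kg·m²·s⁻³·A⁻²
  (c) [inductance] = kg·m²·s⁻²·A⁻²
  (d) Ω = V·A⁻¹ = kg·m²·s⁻³·A⁻²
All reduce to kg·m²·s⁻³·A⁻² except (c), which is kg·m²·s⁻²·A⁻².

(c)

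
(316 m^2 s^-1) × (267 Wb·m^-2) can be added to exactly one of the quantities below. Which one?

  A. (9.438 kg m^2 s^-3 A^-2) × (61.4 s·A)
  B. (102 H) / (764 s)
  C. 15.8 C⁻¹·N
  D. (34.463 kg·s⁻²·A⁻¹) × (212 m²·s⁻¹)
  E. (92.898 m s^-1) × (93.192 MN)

D.

Reference: [m²·s⁻¹] · [kg·s⁻²·A⁻¹] = kg·m²·s⁻³·A⁻¹.
Each option:
  A. [kg·m²·s⁻³·A⁻²] · [s·A] = kg·m²·s⁻²·A⁻¹
  B. [kg·m²·s⁻²·A⁻²] / [s] = kg·m²·s⁻³·A⁻²
  C. N·C⁻¹ = kg·m·s⁻²·(s·A)⁻¹ = kg·m·s⁻³·A⁻¹
  D. [kg·s⁻²·A⁻¹] · [m²·s⁻¹] = kg·m²·s⁻³·A⁻¹  ← same
  E. [m·s⁻¹] · [kg·m·s⁻²] = kg·m²·s⁻³
Only D. matches kg·m²·s⁻³·A⁻¹.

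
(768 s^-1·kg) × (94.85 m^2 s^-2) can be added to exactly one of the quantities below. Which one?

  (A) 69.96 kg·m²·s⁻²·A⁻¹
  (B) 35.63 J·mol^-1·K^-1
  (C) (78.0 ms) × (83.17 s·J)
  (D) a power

(D)

Reference: [kg·s⁻¹] · [m²·s⁻²] = kg·m²·s⁻³.
Each option:
  (A) kg·m²·s⁻²·A⁻¹
  (B) J·mol⁻¹·K⁻¹ = N·m·mol⁻¹·K⁻¹ = kg·m²·s⁻²·K⁻¹·mol⁻¹
  (C) [s] · [kg·m²·s⁻¹] = kg·m²
  (D) [power] = kg·m²·s⁻³  ← same
Only (D) matches kg·m²·s⁻³.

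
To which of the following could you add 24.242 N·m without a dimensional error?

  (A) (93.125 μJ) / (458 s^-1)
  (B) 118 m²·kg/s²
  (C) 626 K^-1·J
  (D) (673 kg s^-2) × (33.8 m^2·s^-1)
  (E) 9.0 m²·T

Reference: N·m = kg·m·s⁻²·m = kg·m²·s⁻².
Each option:
  (A) [kg·m²·s⁻²] / [s⁻¹] = kg·m²·s⁻¹
  (B) kg·m²·s⁻²  ← same
  (C) J·K⁻¹ = N·m·K⁻¹ = kg·m²·s⁻²·K⁻¹
  (D) [kg·s⁻²] · [m²·s⁻¹] = kg·m²·s⁻³
  (E) T·m² = Wb·m⁻²·m² = kg·m²·s⁻²·A⁻¹
Only (B) matches kg·m²·s⁻².

(B)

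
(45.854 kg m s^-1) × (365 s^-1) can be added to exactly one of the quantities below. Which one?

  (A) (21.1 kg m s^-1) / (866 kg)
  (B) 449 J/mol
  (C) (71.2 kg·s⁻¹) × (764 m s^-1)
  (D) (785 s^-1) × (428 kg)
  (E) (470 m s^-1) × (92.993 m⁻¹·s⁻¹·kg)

Reference: [kg·m·s⁻¹] · [s⁻¹] = kg·m·s⁻².
Each option:
  (A) [kg·m·s⁻¹] / [kg] = m·s⁻¹
  (B) J·mol⁻¹ = N·m·mol⁻¹ = kg·m²·s⁻²·mol⁻¹
  (C) [kg·s⁻¹] · [m·s⁻¹] = kg·m·s⁻²  ← same
  (D) [s⁻¹] · [kg] = kg·s⁻¹
  (E) [m·s⁻¹] · [kg·m⁻¹·s⁻¹] = kg·s⁻²
Only (C) matches kg·m·s⁻².

(C)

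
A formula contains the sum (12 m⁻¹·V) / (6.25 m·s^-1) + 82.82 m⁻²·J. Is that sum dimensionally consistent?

No

Work out the base dimensions of each:
  (12 m⁻¹·V) / (6.25 m·s^-1):  [kg·m·s⁻³·A⁻¹] / [m·s⁻¹] = kg·s⁻²·A⁻¹
  82.82 m⁻²·J:  J·m⁻² = N·m·m⁻² = kg·s⁻²
kg·s⁻²·A⁻¹ ≠ kg·s⁻², so they cannot be added.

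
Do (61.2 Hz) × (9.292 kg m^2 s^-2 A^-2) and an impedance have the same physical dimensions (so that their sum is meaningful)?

Work out the base dimensions of each:
  (61.2 Hz) × (9.292 kg m^2 s^-2 A^-2):  [s⁻¹] · [kg·m²·s⁻²·A⁻²] = kg·m²·s⁻³·A⁻²
  an impedance:  [impedance] = kg·m²·s⁻³·A⁻²
Both are kg·m²·s⁻³·A⁻², so they have the same dimensions and can be added.

Yes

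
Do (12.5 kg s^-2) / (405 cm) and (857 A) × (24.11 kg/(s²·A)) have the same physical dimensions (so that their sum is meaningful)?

No

Expand each in SI base units:
  (12.5 kg s^-2) / (405 cm):  [kg·s⁻²] / [m] = kg·m⁻¹·s⁻²
  (857 A) × (24.11 kg/(s²·A)):  [A] · [kg·s⁻²·A⁻¹] = kg·s⁻²
kg·m⁻¹·s⁻² ≠ kg·s⁻², so they cannot be added.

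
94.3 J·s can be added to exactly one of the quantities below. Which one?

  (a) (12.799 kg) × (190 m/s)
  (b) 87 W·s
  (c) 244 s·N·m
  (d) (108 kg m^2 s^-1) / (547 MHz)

(c)

Reference: J·s = N·m·s = kg·m²·s⁻¹.
Each option:
  (a) [kg] · [m·s⁻¹] = kg·m·s⁻¹
  (b) W·s = J·s⁻¹·s = kg·m²·s⁻²
  (c) N·m·s = kg·m·s⁻²·m·s = kg·m²·s⁻¹  ← same
  (d) [kg·m²·s⁻¹] / [s⁻¹] = kg·m²
Only (c) matches kg·m²·s⁻¹.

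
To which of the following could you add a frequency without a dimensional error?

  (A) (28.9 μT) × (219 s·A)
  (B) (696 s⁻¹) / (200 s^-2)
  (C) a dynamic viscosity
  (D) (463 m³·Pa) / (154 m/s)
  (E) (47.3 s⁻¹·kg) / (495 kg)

Reference: [frequency] = s⁻¹.
Each option:
  (A) [kg·s⁻²·A⁻¹] · [s·A] = kg·s⁻¹
  (B) [s⁻¹] / [s⁻²] = s
  (C) [dynamic viscosity] = kg·m⁻¹·s⁻¹
  (D) [kg·m²·s⁻²] / [m·s⁻¹] = kg·m·s⁻¹
  (E) [kg·s⁻¹] / [kg] = s⁻¹  ← same
Only (E) matches s⁻¹.

(E)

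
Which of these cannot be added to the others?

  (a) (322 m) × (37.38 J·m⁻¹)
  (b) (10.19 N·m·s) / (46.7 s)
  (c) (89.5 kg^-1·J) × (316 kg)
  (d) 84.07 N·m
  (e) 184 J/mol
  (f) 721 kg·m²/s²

Work out the base dimensions of each:
  (a) [m] · [kg·m·s⁻²] = kg·m²·s⁻²
  (b) [kg·m²·s⁻¹] / [s] = kg·m²·s⁻²
  (c) [m²·s⁻²] · [kg] = kg·m²·s⁻²
  (d) N·m = kg·m·s⁻²·m = kg·m²·s⁻²
  (e) J·mol⁻¹ = N·m·mol⁻¹ = kg·m²·s⁻²·mol⁻¹
  (f) kg·m²·s⁻²
All reduce to kg·m²·s⁻² except (e), which is kg·m²·s⁻²·mol⁻¹.

(e)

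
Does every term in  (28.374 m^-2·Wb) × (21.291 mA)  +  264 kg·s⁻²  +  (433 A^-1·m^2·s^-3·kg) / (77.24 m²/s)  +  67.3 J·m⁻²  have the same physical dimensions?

No

Dimensions:
  (28.374 m^-2·Wb) × (21.291 mA):  [kg·s⁻²·A⁻¹] · [A] = kg·s⁻²
  264 kg·s⁻²:  kg·s⁻²
  (433 A^-1·m^2·s^-3·kg) / (77.24 m²/s):  [kg·m²·s⁻³·A⁻¹] / [m²·s⁻¹] = kg·s⁻²·A⁻¹
  67.3 J·m⁻²:  J·m⁻² = N·m·m⁻² = kg·s⁻²
The terms do not share a single dimension (kg·s⁻² vs kg·s⁻²·A⁻¹).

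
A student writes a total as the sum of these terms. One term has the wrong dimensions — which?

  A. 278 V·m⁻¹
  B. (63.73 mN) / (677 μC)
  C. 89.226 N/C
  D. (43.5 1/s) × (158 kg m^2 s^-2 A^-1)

Expand each in SI base units:
  A. V·m⁻¹ = J·C⁻¹·m⁻¹ = kg·m·s⁻³·A⁻¹
  B. [kg·m·s⁻²] / [s·A] = kg·m·s⁻³·A⁻¹
  C. N·C⁻¹ = kg·m·s⁻²·(s·A)⁻¹ = kg·m·s⁻³·A⁻¹
  D. [s⁻¹] · [kg·m²·s⁻²·A⁻¹] = kg·m²·s⁻³·A⁻¹
All reduce to kg·m·s⁻³·A⁻¹ except D., which is kg·m²·s⁻³·A⁻¹.

D.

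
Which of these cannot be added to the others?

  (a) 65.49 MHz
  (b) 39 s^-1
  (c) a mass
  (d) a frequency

(c)

Expand each in SI base units:
  (a) Hz = s⁻¹
  (b) s⁻¹
  (c) [mass] = kg
  (d) [frequency] = s⁻¹
All reduce to s⁻¹ except (c), which is kg.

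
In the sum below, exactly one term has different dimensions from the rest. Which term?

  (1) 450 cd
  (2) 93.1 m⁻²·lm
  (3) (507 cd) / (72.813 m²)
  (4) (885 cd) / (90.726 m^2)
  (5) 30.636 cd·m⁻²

(1)

Work out the base dimensions of each:
  (1) cd
  (2) lm·m⁻² = cd·m⁻² = m⁻²·cd
  (3) [cd] / [m²] = m⁻²·cd
  (4) [cd] / [m²] = m⁻²·cd
  (5) cd·m⁻² = m⁻²·cd
All reduce to m⁻²·cd except (1), which is cd.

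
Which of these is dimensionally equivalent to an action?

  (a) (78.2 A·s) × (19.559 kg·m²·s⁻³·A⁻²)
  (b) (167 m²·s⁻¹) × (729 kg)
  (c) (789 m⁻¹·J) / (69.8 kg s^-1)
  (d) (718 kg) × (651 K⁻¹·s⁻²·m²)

(b)

Reference: [action] = kg·m²·s⁻¹.
Each option:
  (a) [s·A] · [kg·m²·s⁻³·A⁻²] = kg·m²·s⁻²·A⁻¹
  (b) [m²·s⁻¹] · [kg] = kg·m²·s⁻¹  ← same
  (c) [kg·m·s⁻²] / [kg·s⁻¹] = m·s⁻¹
  (d) [kg] · [m²·s⁻²·K⁻¹] = kg·m²·s⁻²·K⁻¹
Only (b) matches kg·m²·s⁻¹.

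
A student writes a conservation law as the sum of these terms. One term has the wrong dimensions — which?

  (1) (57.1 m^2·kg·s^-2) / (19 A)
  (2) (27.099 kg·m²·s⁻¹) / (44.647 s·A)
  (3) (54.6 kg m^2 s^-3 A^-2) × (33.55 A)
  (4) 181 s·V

In SI base units:
  (1) [kg·m²·s⁻²] / [A] = kg·m²·s⁻²·A⁻¹
  (2) [kg·m²·s⁻¹] / [s·A] = kg·m²·s⁻²·A⁻¹
  (3) [kg·m²·s⁻³·A⁻²] · [A] = kg·m²·s⁻³·A⁻¹
  (4) V·s = J·C⁻¹·s = kg·m²·s⁻²·A⁻¹
All reduce to kg·m²·s⁻²·A⁻¹ except (3), which is kg·m²·s⁻³·A⁻¹.

(3)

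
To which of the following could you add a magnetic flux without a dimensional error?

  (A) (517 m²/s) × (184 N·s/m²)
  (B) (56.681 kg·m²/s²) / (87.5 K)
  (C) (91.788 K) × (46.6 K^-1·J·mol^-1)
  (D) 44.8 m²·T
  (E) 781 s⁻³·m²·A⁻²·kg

(D)

Reference: [magnetic flux] = kg·m²·s⁻²·A⁻¹.
Each option:
  (A) [m²·s⁻¹] · [kg·m⁻¹·s⁻¹] = kg·m·s⁻²
  (B) [kg·m²·s⁻²] / [K] = kg·m²·s⁻²·K⁻¹
  (C) [K] · [kg·m²·s⁻²·K⁻¹·mol⁻¹] = kg·m²·s⁻²·mol⁻¹
  (D) T·m² = Wb·m⁻²·m² = kg·m²·s⁻²·A⁻¹  ← same
  (E) kg·m²·s⁻³·A⁻²
Only (D) matches kg·m²·s⁻²·A⁻¹.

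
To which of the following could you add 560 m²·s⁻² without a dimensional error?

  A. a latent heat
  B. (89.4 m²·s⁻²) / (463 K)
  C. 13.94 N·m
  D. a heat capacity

A.

Reference: m²·s⁻².
Each option:
  A. [latent heat] = m²·s⁻²  ← same
  B. [m²·s⁻²] / [K] = m²·s⁻²·K⁻¹
  C. N·m = kg·m·s⁻²·m = kg·m²·s⁻²
  D. [heat capacity] = kg·m²·s⁻²·K⁻¹
Only A. matches m²·s⁻².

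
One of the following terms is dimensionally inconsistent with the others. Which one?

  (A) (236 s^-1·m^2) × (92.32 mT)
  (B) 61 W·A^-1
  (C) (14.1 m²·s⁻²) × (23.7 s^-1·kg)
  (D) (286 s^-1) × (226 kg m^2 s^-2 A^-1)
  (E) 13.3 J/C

(C)

Dimensions:
  (A) [m²·s⁻¹] · [kg·s⁻²·A⁻¹] = kg·m²·s⁻³·A⁻¹
  (B) W·A⁻¹ = J·s⁻¹·A⁻¹ = kg·m²·s⁻³·A⁻¹
  (C) [m²·s⁻²] · [kg·s⁻¹] = kg·m²·s⁻³
  (D) [s⁻¹] · [kg·m²·s⁻²·A⁻¹] = kg·m²·s⁻³·A⁻¹
  (E) J·C⁻¹ = N·m·(s·A)⁻¹ = kg·m²·s⁻³·A⁻¹
All reduce to kg·m²·s⁻³·A⁻¹ except (C), which is kg·m²·s⁻³.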